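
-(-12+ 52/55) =608/55 = 11.05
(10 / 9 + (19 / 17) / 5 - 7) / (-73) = 0.08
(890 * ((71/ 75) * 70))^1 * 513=30255372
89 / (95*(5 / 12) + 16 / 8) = 1068/499 = 2.14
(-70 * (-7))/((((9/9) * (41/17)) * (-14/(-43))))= 25585/41 = 624.02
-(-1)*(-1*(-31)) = 31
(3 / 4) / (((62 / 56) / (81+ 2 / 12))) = 3409/62 = 54.98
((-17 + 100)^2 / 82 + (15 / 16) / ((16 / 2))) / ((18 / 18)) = 441511/5248 = 84.13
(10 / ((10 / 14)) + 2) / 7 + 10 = 86/7 = 12.29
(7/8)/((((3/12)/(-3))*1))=-21/2 = -10.50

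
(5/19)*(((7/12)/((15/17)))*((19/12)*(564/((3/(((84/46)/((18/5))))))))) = 195755/7452 = 26.27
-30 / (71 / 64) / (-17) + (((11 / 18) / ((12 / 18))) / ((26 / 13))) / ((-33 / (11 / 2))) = 263203/173808 = 1.51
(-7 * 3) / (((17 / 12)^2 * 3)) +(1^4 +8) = 1593/289 = 5.51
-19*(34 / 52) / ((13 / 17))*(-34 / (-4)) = -93347/676 = -138.09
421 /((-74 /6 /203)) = -256389/37 = -6929.43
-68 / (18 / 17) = -64.22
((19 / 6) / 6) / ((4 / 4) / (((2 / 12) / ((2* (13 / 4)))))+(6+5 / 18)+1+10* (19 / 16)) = 38/4187 = 0.01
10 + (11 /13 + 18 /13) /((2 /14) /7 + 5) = 33401/3198 = 10.44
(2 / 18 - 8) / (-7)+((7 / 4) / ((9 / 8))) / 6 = 262/189 = 1.39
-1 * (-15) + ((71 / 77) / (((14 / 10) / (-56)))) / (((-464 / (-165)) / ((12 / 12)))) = 765/406 = 1.88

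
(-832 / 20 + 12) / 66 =-0.45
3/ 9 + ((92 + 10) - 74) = 85/3 = 28.33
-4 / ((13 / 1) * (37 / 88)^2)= -30976/17797 = -1.74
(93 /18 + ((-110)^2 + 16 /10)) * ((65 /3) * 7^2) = 231360311/18 = 12853350.61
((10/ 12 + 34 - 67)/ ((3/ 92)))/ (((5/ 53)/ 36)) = -1882136/5 = -376427.20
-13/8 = -1.62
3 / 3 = 1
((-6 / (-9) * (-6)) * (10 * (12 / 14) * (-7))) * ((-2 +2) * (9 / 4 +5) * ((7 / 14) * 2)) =0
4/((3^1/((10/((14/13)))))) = 260/21 = 12.38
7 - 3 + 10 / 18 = 41/9 = 4.56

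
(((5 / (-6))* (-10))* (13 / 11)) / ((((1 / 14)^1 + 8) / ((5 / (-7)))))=-3250/3729 = -0.87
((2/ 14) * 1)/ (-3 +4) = 1/7 = 0.14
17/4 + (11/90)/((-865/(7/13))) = 8602271/2024100 = 4.25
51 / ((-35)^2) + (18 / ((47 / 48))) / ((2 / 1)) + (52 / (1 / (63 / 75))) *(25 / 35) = 2327937/57575 = 40.43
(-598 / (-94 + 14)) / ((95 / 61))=18239/3800 = 4.80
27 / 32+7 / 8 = 1.72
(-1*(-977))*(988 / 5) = 965276/5 = 193055.20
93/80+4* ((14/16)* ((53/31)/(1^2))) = 7.15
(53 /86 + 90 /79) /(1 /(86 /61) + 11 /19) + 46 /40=1671409/665180 = 2.51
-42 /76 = -21/38 = -0.55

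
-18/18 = -1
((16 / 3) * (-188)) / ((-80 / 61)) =11468/15 = 764.53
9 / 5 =1.80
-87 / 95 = -0.92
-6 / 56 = -3/28 = -0.11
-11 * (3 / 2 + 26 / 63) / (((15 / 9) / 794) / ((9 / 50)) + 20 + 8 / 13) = -41045433/40240438 = -1.02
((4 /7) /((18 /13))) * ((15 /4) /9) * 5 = 325/378 = 0.86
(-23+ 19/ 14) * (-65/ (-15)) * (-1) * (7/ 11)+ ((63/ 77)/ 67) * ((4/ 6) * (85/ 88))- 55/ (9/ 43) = -59271667/291852 = -203.09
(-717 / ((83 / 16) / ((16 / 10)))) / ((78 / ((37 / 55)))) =-565952/296725 = -1.91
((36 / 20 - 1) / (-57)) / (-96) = 1/6840 = 0.00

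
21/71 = 0.30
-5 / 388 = -0.01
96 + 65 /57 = 5537/57 = 97.14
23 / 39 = 0.59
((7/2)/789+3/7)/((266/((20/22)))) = 23915/16160298 = 0.00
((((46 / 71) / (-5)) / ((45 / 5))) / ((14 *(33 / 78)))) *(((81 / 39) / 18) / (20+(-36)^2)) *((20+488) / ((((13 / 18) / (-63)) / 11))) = 157734/1518335 = 0.10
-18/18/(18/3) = -1/6 = -0.17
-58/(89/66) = -3828/89 = -43.01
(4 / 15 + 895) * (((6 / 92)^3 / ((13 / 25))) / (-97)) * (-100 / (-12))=-387375/9441592 = -0.04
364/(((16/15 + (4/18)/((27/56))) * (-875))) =-3159/11600 = -0.27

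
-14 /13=-1.08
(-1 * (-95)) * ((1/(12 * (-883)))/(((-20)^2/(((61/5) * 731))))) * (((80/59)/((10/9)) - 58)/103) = 56764343/515135136 = 0.11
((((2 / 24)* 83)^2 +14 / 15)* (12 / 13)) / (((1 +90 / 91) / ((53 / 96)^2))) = 690505571/100085760 = 6.90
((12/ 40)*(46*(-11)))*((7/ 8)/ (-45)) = 1771/600 = 2.95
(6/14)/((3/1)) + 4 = 29/7 = 4.14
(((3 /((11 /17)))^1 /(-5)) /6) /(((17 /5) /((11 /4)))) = -1/8 = -0.12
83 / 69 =1.20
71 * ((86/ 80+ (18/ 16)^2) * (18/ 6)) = 159537/320 = 498.55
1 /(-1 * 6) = -1/6 = -0.17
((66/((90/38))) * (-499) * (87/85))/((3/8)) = -48391024/1275 = -37953.74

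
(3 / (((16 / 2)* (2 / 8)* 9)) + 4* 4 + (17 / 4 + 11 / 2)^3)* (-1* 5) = -905305/192 = -4715.13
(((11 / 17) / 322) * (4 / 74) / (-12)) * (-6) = 11/202538 = 0.00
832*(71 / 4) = 14768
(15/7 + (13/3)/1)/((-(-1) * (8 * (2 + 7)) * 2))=17/378 = 0.04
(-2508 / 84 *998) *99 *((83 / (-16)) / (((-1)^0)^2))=856959147/56 = 15302841.91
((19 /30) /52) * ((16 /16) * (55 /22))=19/624 = 0.03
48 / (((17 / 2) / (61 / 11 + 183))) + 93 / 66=23455/22 = 1066.14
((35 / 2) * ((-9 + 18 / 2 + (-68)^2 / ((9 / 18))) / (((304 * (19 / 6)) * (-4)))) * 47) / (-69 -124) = 1426215/139346 = 10.24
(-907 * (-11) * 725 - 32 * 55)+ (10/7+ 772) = 50626369/7 = 7232338.43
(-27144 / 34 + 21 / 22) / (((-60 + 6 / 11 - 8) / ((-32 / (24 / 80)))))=-1260.94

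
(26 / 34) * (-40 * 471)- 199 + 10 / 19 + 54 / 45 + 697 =-22460342/1615 = -13907.33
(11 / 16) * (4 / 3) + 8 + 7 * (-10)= -733/12 = -61.08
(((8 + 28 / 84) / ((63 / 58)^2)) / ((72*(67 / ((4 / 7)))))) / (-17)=-42050/854410599 = 0.00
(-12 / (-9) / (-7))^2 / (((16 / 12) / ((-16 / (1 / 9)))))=-192/49 = -3.92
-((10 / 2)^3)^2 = -15625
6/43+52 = 2242/43 = 52.14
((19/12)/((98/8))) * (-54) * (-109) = 37278/49 = 760.78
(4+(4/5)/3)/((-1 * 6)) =-32/45 = -0.71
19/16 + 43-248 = -3261/16 = -203.81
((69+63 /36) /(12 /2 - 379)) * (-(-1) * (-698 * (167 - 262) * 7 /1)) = -65680055/746 = -88042.97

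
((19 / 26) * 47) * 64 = 28576/13 = 2198.15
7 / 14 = 1/2 = 0.50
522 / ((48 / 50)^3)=453125/768 = 590.01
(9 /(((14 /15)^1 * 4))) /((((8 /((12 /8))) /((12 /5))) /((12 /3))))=243/56 = 4.34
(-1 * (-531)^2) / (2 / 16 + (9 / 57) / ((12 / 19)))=-751896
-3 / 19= -0.16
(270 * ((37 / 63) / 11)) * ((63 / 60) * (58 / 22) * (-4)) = -19314/121 = -159.62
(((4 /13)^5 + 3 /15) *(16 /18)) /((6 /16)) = 8030144/16708185 = 0.48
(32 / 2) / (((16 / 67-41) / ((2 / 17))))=-2144/46427 = -0.05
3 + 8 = 11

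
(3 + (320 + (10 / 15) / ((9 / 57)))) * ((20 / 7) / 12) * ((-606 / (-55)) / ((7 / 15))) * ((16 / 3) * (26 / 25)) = 49494848/4851 = 10203.02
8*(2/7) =16/7 = 2.29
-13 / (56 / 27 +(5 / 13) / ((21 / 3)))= -31941/5231 = -6.11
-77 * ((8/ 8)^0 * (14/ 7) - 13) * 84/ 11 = 6468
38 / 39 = 0.97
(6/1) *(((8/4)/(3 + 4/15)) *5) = 900/49 = 18.37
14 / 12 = 7/6 = 1.17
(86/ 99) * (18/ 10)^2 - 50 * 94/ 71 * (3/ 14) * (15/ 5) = -5431572/136675 = -39.74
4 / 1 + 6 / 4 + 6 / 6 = 13/2 = 6.50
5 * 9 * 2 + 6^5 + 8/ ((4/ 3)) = 7872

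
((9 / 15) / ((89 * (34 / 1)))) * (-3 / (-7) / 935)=9/99025850 = 0.00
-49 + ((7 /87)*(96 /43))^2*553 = -48448113/1555009 = -31.16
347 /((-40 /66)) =-11451/20 = -572.55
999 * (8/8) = 999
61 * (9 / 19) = 549/19 = 28.89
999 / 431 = 2.32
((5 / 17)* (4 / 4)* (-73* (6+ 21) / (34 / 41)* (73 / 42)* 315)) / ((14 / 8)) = -442440225/2023 = -218705.00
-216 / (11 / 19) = -4104/11 = -373.09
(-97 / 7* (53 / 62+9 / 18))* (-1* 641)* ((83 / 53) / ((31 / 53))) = 30964146/961 = 32220.76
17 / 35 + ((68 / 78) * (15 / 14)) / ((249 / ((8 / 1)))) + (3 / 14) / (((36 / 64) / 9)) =446869/113295 = 3.94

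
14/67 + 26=1756/67 = 26.21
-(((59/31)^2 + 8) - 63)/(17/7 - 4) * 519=-179375742/10571 = -16968.66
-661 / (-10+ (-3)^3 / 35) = 23135/377 = 61.37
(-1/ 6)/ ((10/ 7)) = -7/60 = -0.12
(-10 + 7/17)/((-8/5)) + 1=951/136 = 6.99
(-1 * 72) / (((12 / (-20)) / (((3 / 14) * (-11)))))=-1980/7 = -282.86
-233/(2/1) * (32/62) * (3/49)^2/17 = -16776/1265327 = -0.01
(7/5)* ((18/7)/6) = 3/5 = 0.60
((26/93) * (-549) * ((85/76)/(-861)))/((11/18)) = 606645/1859473 = 0.33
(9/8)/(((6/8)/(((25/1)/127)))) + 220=55955/254 = 220.30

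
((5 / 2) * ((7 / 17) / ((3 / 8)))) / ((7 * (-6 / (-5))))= 0.33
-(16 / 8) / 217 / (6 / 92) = -92/651 = -0.14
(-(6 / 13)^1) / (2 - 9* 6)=3/338 = 0.01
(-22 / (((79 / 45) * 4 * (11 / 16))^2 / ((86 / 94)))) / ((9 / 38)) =-11764800/3226597 = -3.65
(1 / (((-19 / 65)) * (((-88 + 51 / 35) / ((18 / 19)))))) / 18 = 175/84113 = 0.00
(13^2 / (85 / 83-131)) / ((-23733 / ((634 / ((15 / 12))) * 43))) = 382404074/320039505 = 1.19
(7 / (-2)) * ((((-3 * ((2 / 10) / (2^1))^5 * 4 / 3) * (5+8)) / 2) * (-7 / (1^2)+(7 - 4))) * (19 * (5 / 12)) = -0.03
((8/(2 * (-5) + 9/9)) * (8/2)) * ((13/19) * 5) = -2080/171 = -12.16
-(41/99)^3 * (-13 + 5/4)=3239287/3881196 = 0.83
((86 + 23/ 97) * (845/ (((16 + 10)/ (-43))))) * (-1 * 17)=397462975/194 = 2048778.22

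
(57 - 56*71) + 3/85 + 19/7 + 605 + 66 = -1930924/595 = -3245.25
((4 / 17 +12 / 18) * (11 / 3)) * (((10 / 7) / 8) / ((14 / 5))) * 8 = 12650/7497 = 1.69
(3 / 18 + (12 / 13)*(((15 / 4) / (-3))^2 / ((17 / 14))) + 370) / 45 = 246208/29835 = 8.25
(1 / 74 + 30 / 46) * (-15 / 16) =-16995/27232 = -0.62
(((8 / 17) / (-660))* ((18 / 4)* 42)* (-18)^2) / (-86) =20412/40205 = 0.51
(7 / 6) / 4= 7/24 = 0.29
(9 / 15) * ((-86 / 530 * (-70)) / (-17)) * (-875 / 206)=158025/92803 = 1.70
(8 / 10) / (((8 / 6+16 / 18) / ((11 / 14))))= 99/350 = 0.28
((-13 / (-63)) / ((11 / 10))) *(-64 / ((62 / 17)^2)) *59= -35466080/665973 = -53.25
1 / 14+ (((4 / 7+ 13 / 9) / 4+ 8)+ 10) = 4681/252 = 18.58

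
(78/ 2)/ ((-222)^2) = 13/16428 = 0.00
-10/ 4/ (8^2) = -5/128 = -0.04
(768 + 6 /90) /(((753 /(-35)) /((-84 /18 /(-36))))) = -564529/121986 = -4.63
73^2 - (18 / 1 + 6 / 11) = 58415/11 = 5310.45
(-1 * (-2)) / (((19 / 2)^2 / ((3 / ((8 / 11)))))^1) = 33/361 = 0.09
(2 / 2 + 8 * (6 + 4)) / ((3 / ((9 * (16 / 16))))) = 243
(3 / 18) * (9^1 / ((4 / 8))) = 3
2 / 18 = 1/9 = 0.11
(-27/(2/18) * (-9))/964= 2187/964 = 2.27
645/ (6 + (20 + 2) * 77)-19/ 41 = -1171/13940 = -0.08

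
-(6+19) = -25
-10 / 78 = -5/39 = -0.13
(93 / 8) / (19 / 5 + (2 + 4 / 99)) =46035/23128 = 1.99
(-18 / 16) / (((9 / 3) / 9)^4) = -729/8 = -91.12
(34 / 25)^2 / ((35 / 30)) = 6936/4375 = 1.59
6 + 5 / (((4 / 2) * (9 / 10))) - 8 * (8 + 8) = -1073/9 = -119.22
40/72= 5/9 = 0.56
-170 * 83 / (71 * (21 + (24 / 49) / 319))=-44110682/4661505 = -9.46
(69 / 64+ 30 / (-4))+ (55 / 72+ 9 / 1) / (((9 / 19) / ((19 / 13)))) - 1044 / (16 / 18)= -77554423/67392 = -1150.80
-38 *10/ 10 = -38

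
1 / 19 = 0.05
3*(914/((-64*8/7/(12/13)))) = -28791/832 = -34.60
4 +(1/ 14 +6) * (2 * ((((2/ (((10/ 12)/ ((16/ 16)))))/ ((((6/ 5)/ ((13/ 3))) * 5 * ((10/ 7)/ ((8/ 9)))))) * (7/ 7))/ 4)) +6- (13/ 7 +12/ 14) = 9979/945 = 10.56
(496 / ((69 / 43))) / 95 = 21328/6555 = 3.25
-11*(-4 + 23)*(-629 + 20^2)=47861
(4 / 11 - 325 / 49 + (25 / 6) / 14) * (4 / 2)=-38623/3234 = -11.94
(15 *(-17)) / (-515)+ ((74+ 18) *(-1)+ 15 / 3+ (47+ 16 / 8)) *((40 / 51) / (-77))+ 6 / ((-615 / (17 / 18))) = 217162696/248755815 = 0.87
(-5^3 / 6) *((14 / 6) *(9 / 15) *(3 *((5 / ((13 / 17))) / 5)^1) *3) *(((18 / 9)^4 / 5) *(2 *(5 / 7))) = -20400/13 = -1569.23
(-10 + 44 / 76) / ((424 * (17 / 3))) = -537/136952 = 0.00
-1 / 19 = -0.05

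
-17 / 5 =-3.40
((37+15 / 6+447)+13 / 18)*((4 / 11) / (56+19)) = 3508/1485 = 2.36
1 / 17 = 0.06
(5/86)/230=1/3956 = 0.00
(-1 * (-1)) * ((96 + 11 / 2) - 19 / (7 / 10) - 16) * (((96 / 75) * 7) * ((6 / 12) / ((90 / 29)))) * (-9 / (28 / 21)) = -568.63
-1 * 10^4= -10000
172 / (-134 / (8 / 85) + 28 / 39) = -26832/221993 = -0.12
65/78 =5/6 = 0.83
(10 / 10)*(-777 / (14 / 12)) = -666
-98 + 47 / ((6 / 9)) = -55/2 = -27.50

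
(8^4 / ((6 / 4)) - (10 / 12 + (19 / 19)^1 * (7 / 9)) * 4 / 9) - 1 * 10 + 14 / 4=441199/162 = 2723.45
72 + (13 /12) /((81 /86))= 73.15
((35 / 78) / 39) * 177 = 2065/1014 = 2.04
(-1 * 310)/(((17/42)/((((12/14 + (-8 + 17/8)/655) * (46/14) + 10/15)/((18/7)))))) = -82465549/80172 = -1028.61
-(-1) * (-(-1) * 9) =9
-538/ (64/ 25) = -6725/32 = -210.16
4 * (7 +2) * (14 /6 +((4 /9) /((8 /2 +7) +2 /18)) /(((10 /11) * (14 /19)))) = 75381/875 = 86.15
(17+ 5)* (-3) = -66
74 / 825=0.09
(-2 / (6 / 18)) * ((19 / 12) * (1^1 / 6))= -19/12 = -1.58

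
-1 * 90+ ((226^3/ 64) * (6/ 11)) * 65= 281360955/44 = 6394567.16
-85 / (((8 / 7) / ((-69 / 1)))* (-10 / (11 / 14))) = -12903/32 = -403.22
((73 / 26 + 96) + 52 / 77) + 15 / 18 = 301250/3003 = 100.32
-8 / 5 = -1.60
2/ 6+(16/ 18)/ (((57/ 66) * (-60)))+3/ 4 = 10939/10260 = 1.07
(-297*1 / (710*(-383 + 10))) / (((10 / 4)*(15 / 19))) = 1881/3310375 = 0.00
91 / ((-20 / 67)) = -6097/20 = -304.85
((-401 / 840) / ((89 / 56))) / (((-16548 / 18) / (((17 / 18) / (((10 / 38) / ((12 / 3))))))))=129523/27614475 = 0.00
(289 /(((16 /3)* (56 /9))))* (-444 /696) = -288711/51968 = -5.56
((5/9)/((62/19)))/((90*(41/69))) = 437/137268 = 0.00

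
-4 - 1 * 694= -698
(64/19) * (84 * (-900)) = -4838400/19 = -254652.63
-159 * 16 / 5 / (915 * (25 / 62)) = -52576/38125 = -1.38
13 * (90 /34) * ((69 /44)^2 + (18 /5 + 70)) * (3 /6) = 5067153/3872 = 1308.67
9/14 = 0.64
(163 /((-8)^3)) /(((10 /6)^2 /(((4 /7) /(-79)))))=1467/1769600 = 0.00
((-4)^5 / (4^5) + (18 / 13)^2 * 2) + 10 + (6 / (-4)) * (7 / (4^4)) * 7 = 1085685/86528 = 12.55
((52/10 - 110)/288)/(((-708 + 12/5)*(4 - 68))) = -131/16257024 = 0.00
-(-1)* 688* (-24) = -16512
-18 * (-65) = 1170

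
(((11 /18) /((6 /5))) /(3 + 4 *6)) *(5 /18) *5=1375/52488 = 0.03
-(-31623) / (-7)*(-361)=1630843.29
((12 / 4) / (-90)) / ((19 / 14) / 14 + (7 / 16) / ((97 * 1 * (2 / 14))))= -38024/146595 = -0.26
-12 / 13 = -0.92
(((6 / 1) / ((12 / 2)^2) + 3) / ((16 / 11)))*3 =6.53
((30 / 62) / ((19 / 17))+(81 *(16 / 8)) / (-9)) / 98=-10347/57722 = -0.18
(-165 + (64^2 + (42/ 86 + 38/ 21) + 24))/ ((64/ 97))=5997.78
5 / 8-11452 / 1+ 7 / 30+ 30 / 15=-1373897/120 = -11449.14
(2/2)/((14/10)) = 5/7 = 0.71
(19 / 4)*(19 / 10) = 361/40 = 9.02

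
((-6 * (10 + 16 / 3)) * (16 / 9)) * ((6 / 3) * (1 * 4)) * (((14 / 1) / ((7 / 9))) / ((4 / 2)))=-11776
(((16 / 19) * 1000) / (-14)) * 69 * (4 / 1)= -2208000/133 = -16601.50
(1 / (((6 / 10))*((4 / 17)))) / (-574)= -85/6888 = -0.01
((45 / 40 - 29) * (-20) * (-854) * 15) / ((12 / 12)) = -7141575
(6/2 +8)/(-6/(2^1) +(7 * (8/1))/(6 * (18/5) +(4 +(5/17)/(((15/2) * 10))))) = -71819/5307 = -13.53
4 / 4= 1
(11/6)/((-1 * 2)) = -0.92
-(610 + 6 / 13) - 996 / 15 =-43996/65 = -676.86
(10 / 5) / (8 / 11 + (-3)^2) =22/107 = 0.21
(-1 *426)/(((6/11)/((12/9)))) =-3124/3 = -1041.33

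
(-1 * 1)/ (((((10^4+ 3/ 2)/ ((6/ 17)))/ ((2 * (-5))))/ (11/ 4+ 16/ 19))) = 8190/6460969 = 0.00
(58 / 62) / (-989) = -29/30659 = 0.00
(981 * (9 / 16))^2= 77951241/256 = 304497.04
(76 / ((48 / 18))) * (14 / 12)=33.25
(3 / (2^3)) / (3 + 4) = 3/56 = 0.05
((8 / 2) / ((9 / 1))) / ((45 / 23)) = 92/405 = 0.23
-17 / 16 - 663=-10625/16 = -664.06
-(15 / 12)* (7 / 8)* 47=-1645/32 = -51.41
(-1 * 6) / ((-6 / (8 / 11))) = 8/11 = 0.73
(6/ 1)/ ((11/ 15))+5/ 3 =325/33 = 9.85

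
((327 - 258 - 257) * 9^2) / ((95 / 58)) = -883224/95 = -9297.09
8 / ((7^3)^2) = 8/117649 = 0.00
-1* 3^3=-27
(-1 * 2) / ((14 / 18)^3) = -4.25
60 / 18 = 10/3 = 3.33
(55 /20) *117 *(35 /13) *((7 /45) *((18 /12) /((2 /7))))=11319/16 = 707.44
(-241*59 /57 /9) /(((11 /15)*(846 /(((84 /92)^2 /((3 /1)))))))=-3483655/280603818 = -0.01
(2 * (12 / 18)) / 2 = 0.67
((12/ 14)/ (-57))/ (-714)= 1/47481 = 0.00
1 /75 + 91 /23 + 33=63773/1725 = 36.97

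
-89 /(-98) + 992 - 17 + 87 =1062.91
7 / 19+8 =159/19 = 8.37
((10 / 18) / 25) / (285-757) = -1/21240 = 0.00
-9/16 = -0.56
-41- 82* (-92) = 7503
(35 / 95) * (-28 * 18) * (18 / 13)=-63504/247 = -257.10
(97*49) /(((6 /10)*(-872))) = -23765/2616 = -9.08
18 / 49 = 0.37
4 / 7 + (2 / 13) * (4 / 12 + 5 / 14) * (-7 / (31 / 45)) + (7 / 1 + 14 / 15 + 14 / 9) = 8.98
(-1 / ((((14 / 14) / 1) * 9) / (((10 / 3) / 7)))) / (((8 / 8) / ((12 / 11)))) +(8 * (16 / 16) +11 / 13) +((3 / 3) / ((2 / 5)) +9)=365557/18018 = 20.29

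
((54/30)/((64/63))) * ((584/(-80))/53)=-41391/169600 = -0.24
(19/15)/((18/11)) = 209/270 = 0.77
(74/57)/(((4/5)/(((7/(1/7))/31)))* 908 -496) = -9065/254448 = -0.04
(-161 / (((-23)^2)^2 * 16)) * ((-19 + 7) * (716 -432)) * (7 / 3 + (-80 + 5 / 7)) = -114736/12167 = -9.43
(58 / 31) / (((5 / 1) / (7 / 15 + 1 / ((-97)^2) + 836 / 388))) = 21458434/21875925 = 0.98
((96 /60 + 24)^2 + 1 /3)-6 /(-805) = 7917587/12075 = 655.70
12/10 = 6/5 = 1.20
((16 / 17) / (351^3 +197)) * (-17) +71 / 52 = 767576319/562168724 = 1.37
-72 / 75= -24/25 = -0.96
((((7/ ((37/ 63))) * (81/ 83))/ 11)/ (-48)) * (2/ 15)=-3969/1351240 = 0.00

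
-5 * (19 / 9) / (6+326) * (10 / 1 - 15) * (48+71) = 56525/2988 = 18.92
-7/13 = -0.54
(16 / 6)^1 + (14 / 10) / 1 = 61/15 = 4.07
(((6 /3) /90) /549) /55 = 1/1358775 = 0.00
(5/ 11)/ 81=5/891 = 0.01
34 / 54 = 17/27 = 0.63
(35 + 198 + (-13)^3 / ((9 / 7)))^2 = 176411524/81 = 2177920.05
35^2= 1225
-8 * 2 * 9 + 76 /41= -5828/41 = -142.15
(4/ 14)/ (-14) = -0.02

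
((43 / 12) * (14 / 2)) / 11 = 301/132 = 2.28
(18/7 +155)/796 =1103/5572 = 0.20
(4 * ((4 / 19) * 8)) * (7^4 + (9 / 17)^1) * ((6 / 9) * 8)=83611648/969 = 86286.53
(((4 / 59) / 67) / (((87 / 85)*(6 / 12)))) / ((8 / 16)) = 1360/343911 = 0.00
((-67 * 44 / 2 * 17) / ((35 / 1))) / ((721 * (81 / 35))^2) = -125290/487239543 = 0.00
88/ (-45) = -88/45 = -1.96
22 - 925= -903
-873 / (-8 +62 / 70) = 10185/83 = 122.71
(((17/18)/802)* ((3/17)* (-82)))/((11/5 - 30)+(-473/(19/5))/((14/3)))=27265/87156147 = 0.00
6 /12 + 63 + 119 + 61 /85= 31147/170 = 183.22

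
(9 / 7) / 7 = 9/49 = 0.18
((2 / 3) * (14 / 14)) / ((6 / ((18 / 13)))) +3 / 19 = 77/247 = 0.31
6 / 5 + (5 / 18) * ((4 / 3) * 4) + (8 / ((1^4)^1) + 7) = 2387/135 = 17.68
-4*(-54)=216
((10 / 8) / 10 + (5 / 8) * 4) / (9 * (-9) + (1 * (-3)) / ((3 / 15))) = -7/256 = -0.03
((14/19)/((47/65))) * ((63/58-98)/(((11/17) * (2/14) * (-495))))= 5533619/2563803 = 2.16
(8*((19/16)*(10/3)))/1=95/3 = 31.67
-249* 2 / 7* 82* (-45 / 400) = 91881/140 = 656.29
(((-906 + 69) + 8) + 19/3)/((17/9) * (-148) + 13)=7404/2399 = 3.09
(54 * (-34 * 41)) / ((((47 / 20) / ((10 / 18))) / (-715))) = 598026000/47 = 12723957.45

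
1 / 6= 0.17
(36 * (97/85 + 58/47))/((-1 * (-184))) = 0.46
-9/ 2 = -4.50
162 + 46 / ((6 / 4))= 192.67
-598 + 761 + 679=842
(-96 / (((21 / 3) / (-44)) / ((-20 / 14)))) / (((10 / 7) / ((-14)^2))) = -118272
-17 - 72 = -89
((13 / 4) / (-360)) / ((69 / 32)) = -13/3105 = 0.00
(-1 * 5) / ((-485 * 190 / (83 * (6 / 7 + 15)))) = 9213/129010 = 0.07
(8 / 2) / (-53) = -4/53 = -0.08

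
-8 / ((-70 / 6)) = 24/35 = 0.69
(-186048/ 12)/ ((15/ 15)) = -15504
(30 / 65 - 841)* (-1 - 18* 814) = 12316410.08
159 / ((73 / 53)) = 8427/73 = 115.44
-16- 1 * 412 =-428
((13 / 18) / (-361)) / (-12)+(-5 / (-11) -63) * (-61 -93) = 9632.00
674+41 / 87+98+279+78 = 98264/87 = 1129.47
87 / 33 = 2.64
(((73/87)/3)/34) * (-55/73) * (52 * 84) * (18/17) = -240240/8381 = -28.66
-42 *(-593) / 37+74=27644/37 = 747.14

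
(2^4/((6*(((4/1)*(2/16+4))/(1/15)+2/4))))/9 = 1/837 = 0.00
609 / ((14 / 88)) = 3828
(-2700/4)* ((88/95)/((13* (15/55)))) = -43560/247 = -176.36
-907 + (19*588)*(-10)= -112627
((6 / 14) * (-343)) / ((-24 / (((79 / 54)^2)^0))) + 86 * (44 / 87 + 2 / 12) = 14837/232 = 63.95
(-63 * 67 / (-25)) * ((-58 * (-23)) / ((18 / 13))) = 4066699/25 = 162667.96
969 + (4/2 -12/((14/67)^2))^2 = 181056730/2401 = 75408.88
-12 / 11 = -1.09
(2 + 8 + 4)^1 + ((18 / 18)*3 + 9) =26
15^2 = 225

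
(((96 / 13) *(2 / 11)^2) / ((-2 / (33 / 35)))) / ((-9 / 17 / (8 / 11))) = 8704/55055 = 0.16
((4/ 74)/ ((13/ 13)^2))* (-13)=-26/37 = -0.70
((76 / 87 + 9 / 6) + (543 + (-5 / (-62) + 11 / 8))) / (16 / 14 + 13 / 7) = 11798387/64728 = 182.28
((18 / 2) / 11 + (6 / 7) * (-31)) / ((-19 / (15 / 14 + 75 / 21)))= 128895/20482 = 6.29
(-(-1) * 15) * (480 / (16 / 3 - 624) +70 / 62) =5.30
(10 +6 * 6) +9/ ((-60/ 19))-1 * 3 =803/20 = 40.15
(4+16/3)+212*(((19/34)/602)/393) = 6256721/670327 = 9.33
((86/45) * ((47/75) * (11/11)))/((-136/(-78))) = 26273/38250 = 0.69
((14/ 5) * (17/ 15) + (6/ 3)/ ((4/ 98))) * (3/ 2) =3913/50 = 78.26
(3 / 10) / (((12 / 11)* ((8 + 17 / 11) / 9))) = 363/1400 = 0.26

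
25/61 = 0.41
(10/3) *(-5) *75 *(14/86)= -8750/43 = -203.49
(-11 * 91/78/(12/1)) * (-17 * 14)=9163/36 = 254.53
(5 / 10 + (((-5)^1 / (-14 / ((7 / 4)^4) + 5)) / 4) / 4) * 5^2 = 197725/19248 = 10.27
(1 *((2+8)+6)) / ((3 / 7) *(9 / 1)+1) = 56/17 = 3.29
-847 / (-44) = 77/4 = 19.25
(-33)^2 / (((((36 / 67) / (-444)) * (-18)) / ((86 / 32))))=12898237/96 = 134356.64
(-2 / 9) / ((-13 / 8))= 16/117 = 0.14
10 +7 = 17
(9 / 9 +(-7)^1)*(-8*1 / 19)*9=432/19 = 22.74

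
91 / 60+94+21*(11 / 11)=6991/60 = 116.52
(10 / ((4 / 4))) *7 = 70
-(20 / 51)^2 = -400/2601 = -0.15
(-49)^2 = 2401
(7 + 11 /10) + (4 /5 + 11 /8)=411/40 = 10.28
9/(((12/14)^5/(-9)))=-16807/96 = -175.07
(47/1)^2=2209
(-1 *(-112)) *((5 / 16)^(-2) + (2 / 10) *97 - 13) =46592/25 = 1863.68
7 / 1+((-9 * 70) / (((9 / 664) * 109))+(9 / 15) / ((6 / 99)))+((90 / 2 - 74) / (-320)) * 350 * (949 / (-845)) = -100923187/226720 = -445.14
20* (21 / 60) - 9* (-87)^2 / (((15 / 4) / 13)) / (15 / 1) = -393413/25 = -15736.52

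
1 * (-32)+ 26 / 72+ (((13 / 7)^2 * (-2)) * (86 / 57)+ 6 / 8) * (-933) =150466049/16758 = 8978.76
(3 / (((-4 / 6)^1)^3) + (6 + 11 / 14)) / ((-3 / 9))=561/56 = 10.02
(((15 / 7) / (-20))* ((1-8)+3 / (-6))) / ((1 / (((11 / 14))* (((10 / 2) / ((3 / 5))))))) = 4125/784 = 5.26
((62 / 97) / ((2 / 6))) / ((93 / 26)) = 52/97 = 0.54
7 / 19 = 0.37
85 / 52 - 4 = -123/52 = -2.37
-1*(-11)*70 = 770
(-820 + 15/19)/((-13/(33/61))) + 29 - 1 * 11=784851/15067 = 52.09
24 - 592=-568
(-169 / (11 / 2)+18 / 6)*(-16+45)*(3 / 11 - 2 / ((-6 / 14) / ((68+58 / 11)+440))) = -233074595/121 = -1926236.32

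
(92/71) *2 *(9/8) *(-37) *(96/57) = -181.68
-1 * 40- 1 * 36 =-76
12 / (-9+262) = 12/253 = 0.05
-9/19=-0.47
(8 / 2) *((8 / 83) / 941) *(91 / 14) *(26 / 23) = 5408/1796369 = 0.00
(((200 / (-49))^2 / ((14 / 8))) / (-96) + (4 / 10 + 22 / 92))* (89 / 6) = 557307943/69580980 = 8.01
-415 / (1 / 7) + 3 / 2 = -5807/2 = -2903.50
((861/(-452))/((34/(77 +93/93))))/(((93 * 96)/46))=-85813/3811264 = -0.02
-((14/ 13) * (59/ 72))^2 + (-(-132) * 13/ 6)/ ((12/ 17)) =88570655/219024 = 404.39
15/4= 3.75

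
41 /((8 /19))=779/8 = 97.38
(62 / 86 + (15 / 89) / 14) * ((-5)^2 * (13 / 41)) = 12763075/2196698 = 5.81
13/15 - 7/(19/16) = -1433/285 = -5.03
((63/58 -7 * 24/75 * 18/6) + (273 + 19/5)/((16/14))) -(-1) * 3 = 347371/1450 = 239.57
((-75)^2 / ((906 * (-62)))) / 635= -375/2377948 = 0.00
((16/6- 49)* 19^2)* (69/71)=-1154117/71 = -16255.17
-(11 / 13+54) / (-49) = 713/637 = 1.12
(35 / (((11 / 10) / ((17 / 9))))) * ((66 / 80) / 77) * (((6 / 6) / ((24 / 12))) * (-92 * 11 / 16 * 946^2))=-437390195/24 = -18224591.46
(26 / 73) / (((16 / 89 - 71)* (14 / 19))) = -21983/3220833 = -0.01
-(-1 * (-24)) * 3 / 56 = -1.29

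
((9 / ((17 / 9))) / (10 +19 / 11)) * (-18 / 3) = -1782/731 = -2.44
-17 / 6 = -2.83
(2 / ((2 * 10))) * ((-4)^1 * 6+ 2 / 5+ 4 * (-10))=-159/25 = -6.36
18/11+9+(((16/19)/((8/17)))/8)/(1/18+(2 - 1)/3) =32805/2926 = 11.21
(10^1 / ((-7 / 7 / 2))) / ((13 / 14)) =-280/13 = -21.54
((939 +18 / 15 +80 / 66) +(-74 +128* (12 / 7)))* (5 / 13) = 1255301/3003 = 418.02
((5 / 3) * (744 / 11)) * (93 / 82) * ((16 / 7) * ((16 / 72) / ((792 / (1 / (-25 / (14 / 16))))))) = -1922/669735 = 0.00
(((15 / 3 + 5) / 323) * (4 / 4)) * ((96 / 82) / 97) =480/1284571 = 0.00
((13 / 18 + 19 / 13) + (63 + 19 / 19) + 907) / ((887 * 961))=227725/199463238 = 0.00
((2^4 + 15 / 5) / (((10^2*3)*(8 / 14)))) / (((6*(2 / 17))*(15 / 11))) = 24871/216000 = 0.12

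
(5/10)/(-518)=-1/1036 = 0.00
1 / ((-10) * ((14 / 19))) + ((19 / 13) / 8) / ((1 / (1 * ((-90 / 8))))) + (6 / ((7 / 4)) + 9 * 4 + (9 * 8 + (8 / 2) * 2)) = 1706979/14560 = 117.24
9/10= 0.90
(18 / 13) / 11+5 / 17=1021/2431 = 0.42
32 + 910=942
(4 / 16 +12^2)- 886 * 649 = -2299479/4 = -574869.75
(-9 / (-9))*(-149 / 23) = -149/23 = -6.48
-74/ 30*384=-4736/5 = -947.20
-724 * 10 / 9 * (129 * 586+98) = -548010080/9 = -60890008.89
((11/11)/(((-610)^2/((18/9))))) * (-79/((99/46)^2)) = -83582/911738025 = 0.00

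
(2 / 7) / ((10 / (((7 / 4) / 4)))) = 1/80 = 0.01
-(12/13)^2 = -144/169 = -0.85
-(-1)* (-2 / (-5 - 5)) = 1/5 = 0.20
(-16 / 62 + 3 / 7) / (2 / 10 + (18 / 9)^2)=185/4557 = 0.04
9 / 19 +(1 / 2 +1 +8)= 379/38 = 9.97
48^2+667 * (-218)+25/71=-10160217/71 = -143101.65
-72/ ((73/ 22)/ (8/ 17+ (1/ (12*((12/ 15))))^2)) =-207427/19856 = -10.45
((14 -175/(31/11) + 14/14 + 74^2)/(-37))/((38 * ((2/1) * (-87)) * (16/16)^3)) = 42074/1895991 = 0.02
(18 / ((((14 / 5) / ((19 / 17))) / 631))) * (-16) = -8632080/119 = -72538.49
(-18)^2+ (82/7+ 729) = 7453/7 = 1064.71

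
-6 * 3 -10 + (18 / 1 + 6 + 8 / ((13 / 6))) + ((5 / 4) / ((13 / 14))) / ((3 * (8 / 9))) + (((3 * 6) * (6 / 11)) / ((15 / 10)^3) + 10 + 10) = 52867/2288 = 23.11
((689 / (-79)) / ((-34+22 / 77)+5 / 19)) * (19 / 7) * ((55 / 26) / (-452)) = -1052315/317729784 = 0.00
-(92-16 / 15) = -1364/15 = -90.93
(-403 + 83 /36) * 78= -187525/6 = -31254.17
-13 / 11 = -1.18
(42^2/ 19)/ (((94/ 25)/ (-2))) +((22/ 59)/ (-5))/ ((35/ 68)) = -456668428/9220225 = -49.53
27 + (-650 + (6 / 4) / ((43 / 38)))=-26732/43 = -621.67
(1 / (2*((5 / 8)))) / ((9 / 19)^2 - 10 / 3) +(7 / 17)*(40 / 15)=721828/858585 = 0.84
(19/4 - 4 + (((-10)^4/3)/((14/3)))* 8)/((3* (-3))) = -160021/252 = -635.00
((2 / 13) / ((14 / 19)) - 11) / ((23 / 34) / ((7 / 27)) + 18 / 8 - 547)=66776/3354767 = 0.02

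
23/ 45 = 0.51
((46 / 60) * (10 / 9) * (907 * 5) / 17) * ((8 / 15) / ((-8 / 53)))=-1105633/1377 = -802.93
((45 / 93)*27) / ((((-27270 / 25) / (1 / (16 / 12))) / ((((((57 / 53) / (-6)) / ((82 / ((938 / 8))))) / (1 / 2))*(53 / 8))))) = 2004975/65725952 = 0.03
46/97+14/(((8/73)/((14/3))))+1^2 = 347827/582 = 597.64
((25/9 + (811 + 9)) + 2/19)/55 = 140713/9405 = 14.96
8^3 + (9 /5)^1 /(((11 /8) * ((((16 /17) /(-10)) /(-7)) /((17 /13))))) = 91423/143 = 639.32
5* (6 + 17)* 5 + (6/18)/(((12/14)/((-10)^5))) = -344825/9 = -38313.89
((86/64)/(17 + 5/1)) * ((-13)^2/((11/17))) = 123539/7744 = 15.95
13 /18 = 0.72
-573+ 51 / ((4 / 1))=-2241/4 = -560.25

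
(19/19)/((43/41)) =41/43 = 0.95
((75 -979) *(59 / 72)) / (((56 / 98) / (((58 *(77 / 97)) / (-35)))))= 14887411/8730 = 1705.32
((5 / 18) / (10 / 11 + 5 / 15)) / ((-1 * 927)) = -55/228042 = 0.00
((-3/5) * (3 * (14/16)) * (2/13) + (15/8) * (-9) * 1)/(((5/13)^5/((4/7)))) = -254221461/218750 = -1162.16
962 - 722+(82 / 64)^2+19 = 260.64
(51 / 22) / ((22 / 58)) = 1479/242 = 6.11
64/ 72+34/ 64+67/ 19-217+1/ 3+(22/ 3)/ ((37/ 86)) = -39414713/202464 = -194.68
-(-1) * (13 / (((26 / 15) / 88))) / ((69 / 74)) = 16280/23 = 707.83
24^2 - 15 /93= 17851/31 = 575.84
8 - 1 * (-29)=37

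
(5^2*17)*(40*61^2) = 63257000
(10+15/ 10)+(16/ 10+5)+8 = 26.10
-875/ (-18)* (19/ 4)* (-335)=-5569375/72 = -77352.43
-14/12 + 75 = 443/6 = 73.83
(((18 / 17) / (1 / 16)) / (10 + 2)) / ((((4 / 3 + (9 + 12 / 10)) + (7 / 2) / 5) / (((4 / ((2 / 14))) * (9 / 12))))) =15120/6239 = 2.42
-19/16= -1.19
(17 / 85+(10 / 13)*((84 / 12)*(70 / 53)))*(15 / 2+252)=1897.40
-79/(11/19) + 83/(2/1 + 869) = -1306458/9581 = -136.36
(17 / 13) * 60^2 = 61200/13 = 4707.69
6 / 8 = 3/4 = 0.75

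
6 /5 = 1.20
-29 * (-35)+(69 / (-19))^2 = 371176/361 = 1028.19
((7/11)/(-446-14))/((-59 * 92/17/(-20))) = -119/1373284 = 0.00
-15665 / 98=-159.85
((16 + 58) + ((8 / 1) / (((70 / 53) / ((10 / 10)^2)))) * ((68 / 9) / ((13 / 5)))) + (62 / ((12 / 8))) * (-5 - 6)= -297350/819 = -363.06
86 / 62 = 43/31 = 1.39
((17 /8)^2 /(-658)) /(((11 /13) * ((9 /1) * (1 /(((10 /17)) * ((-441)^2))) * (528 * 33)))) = -379015/64058368 = -0.01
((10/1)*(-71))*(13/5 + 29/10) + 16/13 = -3903.77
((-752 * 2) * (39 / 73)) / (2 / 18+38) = -527904/25039 = -21.08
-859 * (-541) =464719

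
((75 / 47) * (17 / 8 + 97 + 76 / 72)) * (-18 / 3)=-180325/188 = -959.18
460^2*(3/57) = 211600/19 = 11136.84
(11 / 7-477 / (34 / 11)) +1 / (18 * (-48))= -15705479/102816 = -152.75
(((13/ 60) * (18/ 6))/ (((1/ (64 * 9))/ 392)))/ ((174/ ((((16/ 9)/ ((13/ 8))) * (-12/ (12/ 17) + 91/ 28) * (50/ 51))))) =-55193600/4437 = -12439.40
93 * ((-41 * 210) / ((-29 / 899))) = 24822630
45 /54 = 5/6 = 0.83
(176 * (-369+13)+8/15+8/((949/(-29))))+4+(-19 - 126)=-893911183/14235 = -62796.71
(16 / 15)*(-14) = -224/15 = -14.93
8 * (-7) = -56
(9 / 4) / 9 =1/4 = 0.25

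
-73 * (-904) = 65992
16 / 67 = 0.24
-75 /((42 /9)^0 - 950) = 0.08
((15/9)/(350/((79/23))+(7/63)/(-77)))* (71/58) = 6478395/323557118 = 0.02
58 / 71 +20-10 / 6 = 4079/213 = 19.15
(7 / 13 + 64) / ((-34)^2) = 0.06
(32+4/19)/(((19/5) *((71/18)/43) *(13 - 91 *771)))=-592110/449490847 = 0.00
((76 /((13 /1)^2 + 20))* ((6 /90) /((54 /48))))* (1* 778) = 473024/25515 = 18.54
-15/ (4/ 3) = -45/4 = -11.25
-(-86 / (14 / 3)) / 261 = 43/609 = 0.07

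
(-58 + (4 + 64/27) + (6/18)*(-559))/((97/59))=-379075/2619 = -144.74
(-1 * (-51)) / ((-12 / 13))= -221/4 = -55.25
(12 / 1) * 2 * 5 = 120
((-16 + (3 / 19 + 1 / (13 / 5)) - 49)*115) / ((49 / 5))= -9154575/12103 = -756.39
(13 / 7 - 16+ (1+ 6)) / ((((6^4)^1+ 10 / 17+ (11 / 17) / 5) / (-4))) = 17000/771547 = 0.02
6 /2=3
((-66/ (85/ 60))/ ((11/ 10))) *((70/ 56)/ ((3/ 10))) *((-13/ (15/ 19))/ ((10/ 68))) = 19760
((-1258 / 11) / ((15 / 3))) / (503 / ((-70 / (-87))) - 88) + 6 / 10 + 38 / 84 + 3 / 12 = 218848177/173716620 = 1.26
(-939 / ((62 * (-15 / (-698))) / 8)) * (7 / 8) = -764659/155 = -4933.28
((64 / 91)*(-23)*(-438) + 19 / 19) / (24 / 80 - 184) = -6448270/167167 = -38.57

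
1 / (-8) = -1/8 = -0.12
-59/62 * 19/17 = -1121/1054 = -1.06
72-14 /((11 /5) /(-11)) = 142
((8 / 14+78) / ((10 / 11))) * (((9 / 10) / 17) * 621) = 676269/238 = 2841.47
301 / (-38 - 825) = -0.35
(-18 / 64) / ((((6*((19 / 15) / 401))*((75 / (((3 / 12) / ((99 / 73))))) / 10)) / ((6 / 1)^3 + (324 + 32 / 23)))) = -8284259/41952 = -197.47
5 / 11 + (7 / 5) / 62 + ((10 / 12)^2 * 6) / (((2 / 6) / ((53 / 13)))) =1140138/22165 = 51.44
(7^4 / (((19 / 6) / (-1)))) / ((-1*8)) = 7203/76 = 94.78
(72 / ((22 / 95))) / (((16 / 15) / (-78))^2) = 292602375/176 = 1662513.49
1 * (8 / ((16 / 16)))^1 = 8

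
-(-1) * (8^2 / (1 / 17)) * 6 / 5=6528/5 = 1305.60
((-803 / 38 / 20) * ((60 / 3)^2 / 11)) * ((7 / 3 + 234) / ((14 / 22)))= -5693270/399 = -14268.85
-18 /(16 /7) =-63/8 = -7.88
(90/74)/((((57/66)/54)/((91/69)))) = 100.29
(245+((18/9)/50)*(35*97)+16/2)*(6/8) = 1458/5 = 291.60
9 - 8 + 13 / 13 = 2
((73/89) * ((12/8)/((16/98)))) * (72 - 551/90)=21208033/42720 = 496.44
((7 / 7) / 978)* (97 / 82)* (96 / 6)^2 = 6208/20049 = 0.31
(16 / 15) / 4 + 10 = 154/15 = 10.27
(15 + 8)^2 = 529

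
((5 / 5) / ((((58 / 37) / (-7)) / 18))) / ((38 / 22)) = -25641/551 = -46.54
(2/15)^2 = 0.02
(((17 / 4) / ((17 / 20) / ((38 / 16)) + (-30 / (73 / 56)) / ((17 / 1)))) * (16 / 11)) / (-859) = 4008430/554684647 = 0.01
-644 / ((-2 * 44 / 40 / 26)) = 83720/11 = 7610.91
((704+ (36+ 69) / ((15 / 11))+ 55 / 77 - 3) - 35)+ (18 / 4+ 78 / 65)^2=543343/700 = 776.20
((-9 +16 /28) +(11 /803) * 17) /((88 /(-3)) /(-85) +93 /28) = -4271760/1911067 = -2.24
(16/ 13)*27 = 432/13 = 33.23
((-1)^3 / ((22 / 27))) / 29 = -27/638 = -0.04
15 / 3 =5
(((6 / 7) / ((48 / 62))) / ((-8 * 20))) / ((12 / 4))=-31/13440 = 0.00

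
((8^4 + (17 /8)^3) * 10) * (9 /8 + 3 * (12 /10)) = 397290285/2048 = 193989.40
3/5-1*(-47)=238/5 = 47.60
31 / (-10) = -31/10 = -3.10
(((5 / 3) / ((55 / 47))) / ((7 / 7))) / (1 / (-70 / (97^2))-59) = -3290/446787 = -0.01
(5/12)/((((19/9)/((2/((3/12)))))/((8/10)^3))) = 384/475 = 0.81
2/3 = 0.67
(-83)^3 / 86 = -571787/86 = -6648.69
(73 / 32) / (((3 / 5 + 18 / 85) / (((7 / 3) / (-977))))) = -43435/6471648 = -0.01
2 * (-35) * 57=-3990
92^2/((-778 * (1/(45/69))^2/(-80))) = 144000/389 = 370.18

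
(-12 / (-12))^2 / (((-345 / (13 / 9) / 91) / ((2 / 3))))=-2366/9315 = -0.25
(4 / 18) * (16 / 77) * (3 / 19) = 32/4389 = 0.01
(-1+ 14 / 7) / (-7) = -1/7 = -0.14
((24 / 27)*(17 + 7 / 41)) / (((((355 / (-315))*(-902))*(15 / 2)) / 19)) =68096/1790265 = 0.04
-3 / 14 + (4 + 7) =151/14 = 10.79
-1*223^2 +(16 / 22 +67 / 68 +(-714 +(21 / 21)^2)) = -37729335/748 = -50440.29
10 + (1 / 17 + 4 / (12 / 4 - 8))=787/85 = 9.26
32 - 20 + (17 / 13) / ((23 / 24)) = 3996/299 = 13.36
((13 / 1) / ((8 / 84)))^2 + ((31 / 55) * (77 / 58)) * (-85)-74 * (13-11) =2136795/116 = 18420.65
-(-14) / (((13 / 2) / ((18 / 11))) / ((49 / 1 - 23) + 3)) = 14616/143 = 102.21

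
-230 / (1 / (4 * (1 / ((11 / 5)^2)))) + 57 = -133.08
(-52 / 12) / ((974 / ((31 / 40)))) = -403/116880 = 0.00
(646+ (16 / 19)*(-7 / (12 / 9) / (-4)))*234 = 2877030/19 = 151422.63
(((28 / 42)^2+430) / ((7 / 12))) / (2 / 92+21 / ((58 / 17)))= 1291979/10815 = 119.46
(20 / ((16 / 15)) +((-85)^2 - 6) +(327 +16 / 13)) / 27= 393431/1404 = 280.22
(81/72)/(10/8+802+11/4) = 9/6448 = 0.00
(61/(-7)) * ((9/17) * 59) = -32391/119 = -272.19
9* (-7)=-63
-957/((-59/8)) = 7656/59 = 129.76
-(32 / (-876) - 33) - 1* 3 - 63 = -7219/219 = -32.96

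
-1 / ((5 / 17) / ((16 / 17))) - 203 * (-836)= 848524/5 = 169704.80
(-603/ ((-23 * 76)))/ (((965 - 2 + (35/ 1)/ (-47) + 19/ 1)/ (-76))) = -9447/353579 = -0.03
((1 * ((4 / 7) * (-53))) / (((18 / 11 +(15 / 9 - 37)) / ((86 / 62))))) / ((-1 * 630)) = -25069/12668460 = 0.00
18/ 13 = 1.38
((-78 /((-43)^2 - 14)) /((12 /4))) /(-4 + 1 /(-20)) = 104/29727 = 0.00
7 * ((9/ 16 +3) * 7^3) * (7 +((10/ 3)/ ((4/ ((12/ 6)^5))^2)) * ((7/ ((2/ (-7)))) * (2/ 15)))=-283248371/48 = -5901007.73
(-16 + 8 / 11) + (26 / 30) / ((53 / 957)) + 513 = 1496492/2915 = 513.38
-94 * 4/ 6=-188/3 = -62.67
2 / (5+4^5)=2/1029 = 0.00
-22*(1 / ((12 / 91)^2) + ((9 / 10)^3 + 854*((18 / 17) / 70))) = -239502989/153000 = -1565.38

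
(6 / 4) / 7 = 3/14 = 0.21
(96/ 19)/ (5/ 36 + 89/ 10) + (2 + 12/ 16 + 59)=7704631/123652 = 62.31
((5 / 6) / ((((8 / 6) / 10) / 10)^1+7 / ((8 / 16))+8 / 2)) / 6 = 125/16212 = 0.01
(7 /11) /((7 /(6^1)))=6/11 = 0.55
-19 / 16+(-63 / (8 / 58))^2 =1668955/8 = 208619.38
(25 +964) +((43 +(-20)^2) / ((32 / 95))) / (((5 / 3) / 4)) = 4145.38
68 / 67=1.01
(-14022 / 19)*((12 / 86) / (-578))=2214/12427 = 0.18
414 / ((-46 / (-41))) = 369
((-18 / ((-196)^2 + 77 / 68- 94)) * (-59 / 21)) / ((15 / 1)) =8024/91209055 = 0.00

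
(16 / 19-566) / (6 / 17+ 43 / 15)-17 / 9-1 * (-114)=-8904319/140391 = -63.43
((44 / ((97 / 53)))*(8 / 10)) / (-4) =-2332/485 = -4.81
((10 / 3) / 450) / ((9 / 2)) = 2/1215 = 0.00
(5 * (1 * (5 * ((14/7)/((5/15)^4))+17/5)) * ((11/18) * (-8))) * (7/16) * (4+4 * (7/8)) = -1565795/24 = -65241.46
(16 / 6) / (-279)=-8/837 = -0.01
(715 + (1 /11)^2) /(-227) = -86516/27467 = -3.15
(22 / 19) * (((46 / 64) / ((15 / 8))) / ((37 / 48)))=2024/3515 = 0.58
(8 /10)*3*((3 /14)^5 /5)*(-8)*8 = -5832/420175 = -0.01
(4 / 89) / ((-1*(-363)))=4/32307 = 0.00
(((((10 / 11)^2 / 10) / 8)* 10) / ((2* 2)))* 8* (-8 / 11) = -0.15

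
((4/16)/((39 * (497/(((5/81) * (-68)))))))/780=-17/244923588 = 0.00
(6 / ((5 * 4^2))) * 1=3/40 = 0.08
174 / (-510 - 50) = -87/280 = -0.31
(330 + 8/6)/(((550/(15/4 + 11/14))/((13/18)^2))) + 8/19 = 37507187/20314800 = 1.85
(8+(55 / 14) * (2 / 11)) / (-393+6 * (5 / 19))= -1159/52059 = -0.02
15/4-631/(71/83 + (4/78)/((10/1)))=-10160505/13928 = -729.50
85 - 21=64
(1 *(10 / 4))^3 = 15.62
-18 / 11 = -1.64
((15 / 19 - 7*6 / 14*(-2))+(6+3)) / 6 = 50/19 = 2.63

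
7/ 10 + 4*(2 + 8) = 407/10 = 40.70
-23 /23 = -1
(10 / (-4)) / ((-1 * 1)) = 5/2 = 2.50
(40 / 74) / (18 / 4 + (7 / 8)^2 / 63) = 11520/96163 = 0.12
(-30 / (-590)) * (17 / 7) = 51/413 = 0.12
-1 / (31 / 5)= -5/31 = -0.16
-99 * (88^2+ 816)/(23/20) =-16948800/23 = -736904.35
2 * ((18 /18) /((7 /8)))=16/7 = 2.29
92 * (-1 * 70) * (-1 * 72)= 463680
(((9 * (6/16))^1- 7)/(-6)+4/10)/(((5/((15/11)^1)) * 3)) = 241/2640 = 0.09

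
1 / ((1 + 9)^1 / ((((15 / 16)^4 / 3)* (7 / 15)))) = 1575/131072 = 0.01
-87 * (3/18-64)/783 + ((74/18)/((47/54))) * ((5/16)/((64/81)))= 5822041/649728 = 8.96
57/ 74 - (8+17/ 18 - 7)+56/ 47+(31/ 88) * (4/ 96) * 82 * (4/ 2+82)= 139270795/1377288 = 101.12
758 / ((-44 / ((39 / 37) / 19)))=-14781/15466 = -0.96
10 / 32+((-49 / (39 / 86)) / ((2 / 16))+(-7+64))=-503629/624 = -807.10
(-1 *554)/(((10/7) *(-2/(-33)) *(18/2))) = -21329/30 = -710.97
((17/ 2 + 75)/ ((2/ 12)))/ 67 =501/67 = 7.48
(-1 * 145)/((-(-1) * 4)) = -145/4 = -36.25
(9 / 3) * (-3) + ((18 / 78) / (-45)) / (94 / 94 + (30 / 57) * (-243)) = -4231286/470145 = -9.00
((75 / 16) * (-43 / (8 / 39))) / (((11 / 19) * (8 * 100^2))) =-95589/4505600 = -0.02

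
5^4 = 625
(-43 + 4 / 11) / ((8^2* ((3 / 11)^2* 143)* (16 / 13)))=-0.05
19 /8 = 2.38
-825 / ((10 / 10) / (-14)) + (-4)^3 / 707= 8165786/707 = 11549.91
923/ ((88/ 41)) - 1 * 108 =28339/88 = 322.03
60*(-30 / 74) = -900/37 = -24.32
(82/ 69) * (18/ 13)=492/299 = 1.65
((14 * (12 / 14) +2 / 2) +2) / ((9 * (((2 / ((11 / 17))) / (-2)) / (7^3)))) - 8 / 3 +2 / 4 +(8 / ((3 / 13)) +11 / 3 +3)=-11245/34 = -330.74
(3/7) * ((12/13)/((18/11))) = 22/91 = 0.24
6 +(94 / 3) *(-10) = -307.33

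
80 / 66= 40/33 = 1.21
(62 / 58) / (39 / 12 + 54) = 124/6641 = 0.02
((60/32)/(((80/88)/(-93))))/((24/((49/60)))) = -16709/2560 = -6.53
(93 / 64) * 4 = 93/16 = 5.81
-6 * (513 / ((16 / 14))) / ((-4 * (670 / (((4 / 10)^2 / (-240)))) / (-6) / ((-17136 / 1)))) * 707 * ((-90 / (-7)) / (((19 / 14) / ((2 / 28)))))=-551996613/16750 = -32955.02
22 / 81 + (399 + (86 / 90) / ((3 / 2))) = 161963/405 = 399.91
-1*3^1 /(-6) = 1/2 = 0.50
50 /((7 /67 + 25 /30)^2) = 8080200/142129 = 56.85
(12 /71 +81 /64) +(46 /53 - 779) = -187053597/240832 = -776.70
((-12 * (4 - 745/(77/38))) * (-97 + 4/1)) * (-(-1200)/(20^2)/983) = -93750696/75691 = -1238.60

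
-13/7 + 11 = 64/7 = 9.14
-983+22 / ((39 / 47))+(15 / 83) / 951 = -981479038/1026129 = -956.49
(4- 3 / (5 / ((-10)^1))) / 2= 5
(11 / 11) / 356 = 1/356 = 0.00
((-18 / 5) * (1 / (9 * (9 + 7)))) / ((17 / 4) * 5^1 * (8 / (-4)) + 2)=1/1620 = 0.00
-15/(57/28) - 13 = -387/19 = -20.37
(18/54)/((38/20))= 10/57 = 0.18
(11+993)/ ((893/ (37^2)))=1374476/893 = 1539.17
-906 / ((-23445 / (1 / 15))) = 302/117225 = 0.00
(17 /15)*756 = 4284/5 = 856.80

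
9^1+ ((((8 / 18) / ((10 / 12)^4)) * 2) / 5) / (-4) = 27837/3125 = 8.91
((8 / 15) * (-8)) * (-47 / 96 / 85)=94/3825 = 0.02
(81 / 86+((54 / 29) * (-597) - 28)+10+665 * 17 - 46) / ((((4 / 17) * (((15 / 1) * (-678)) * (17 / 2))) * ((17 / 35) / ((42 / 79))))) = -412660605/756973892 = -0.55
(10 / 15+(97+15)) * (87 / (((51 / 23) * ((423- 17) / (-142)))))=-551954/357 = -1546.09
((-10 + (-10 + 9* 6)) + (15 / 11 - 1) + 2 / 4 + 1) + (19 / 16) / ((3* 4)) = 75953/2112 = 35.96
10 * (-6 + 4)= -20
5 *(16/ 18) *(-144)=-640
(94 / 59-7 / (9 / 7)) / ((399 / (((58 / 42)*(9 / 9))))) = -59305/4449249 = -0.01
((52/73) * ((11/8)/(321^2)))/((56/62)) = 4433/421231608 = 0.00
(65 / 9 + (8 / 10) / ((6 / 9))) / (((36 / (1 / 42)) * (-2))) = -379/136080 = 0.00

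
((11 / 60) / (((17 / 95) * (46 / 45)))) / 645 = 209/134504 = 0.00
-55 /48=-1.15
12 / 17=0.71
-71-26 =-97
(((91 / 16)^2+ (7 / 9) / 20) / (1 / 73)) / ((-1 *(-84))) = 3890827/138240 = 28.15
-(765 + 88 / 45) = -34513/45 = -766.96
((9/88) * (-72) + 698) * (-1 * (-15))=113955/11 = 10359.55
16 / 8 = 2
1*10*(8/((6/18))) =240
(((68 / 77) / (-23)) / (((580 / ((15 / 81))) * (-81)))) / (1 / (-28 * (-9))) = 68/1782891 = 0.00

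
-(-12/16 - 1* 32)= 131/4 = 32.75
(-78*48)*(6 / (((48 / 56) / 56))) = -1467648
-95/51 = -1.86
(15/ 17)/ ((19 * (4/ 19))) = 15/68 = 0.22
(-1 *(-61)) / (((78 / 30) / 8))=2440/13 = 187.69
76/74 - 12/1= -406/37 = -10.97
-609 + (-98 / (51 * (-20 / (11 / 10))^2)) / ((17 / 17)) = -609.01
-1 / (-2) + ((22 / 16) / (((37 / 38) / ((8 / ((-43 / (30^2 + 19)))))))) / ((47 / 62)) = -47558831/149554 = -318.00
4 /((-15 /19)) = -76/15 = -5.07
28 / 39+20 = 808/39 = 20.72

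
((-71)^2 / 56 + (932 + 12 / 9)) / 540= 171923/90720 = 1.90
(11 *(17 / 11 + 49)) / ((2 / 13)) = 3614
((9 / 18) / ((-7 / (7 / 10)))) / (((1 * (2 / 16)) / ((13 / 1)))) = -26/5 = -5.20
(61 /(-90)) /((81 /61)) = -3721/7290 = -0.51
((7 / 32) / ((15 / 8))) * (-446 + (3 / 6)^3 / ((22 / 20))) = -137333/2640 = -52.02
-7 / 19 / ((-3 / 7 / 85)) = 4165/57 = 73.07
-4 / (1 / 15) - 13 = -73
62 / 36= 31/18 = 1.72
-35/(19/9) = -315/19 = -16.58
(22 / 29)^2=484/841 = 0.58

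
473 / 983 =0.48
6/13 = 0.46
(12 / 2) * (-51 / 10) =-30.60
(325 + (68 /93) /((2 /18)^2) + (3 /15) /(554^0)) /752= 29793/58280 = 0.51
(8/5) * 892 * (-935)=-1334432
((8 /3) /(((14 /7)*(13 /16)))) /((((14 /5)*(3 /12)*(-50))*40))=-8/6825 = 0.00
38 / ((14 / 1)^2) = 19/98 = 0.19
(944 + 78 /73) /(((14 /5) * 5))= 34495/511 = 67.50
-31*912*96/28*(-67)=45461376/7 = 6494482.29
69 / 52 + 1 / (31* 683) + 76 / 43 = 146498223/47342828 = 3.09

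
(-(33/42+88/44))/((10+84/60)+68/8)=-195/1393 = -0.14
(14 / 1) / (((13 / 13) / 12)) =168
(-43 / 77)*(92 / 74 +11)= -19479/2849 = -6.84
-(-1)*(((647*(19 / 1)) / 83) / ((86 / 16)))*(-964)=-94803616/3569 = -26563.08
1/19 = 0.05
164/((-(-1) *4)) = 41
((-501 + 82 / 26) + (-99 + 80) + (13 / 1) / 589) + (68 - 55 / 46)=-158506851/352222 = -450.02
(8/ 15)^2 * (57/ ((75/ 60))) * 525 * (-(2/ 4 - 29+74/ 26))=11355008/65 = 174692.43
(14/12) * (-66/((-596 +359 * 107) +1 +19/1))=-77/37837 = 0.00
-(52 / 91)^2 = -16/49 = -0.33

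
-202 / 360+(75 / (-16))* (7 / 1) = -24029/720 = -33.37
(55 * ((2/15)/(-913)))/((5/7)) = -14/1245 = -0.01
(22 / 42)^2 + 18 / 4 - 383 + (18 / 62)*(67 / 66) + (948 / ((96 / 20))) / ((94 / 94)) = -54266759/300762 = -180.43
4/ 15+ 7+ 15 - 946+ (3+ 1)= -13796/15 = -919.73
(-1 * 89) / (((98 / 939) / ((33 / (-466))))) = 2757843/45668 = 60.39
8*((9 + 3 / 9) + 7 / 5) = 1288/15 = 85.87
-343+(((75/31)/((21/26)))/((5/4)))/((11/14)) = -115923/341 = -339.95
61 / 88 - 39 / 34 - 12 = -18631/1496 = -12.45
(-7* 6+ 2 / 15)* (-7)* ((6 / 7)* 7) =8792/5 = 1758.40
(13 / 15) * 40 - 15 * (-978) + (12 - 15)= 44105/3 = 14701.67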